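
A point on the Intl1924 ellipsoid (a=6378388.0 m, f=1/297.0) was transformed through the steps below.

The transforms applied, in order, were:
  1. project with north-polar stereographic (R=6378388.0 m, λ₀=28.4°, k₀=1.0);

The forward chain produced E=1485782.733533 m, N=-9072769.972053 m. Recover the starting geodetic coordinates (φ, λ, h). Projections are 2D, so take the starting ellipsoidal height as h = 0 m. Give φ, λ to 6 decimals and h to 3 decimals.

start: E=1485782.7335, N=-9072769.9721 m
→ stereo⁻¹: φ=18.44051100°, λ=37.70036700°

φ=18.440511°, λ=37.700367°, h=0.000 m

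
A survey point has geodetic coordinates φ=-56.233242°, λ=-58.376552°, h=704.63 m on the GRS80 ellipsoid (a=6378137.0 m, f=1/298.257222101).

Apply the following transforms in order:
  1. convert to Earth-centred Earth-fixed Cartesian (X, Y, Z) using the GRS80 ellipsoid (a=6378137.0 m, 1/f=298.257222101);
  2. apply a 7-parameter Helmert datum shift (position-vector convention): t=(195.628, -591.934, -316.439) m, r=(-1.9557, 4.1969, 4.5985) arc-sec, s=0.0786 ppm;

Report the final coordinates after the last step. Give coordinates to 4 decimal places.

X=1863469.6677 m, Y=-3026598.6312 m, Z=-5279832.4998 m

start: φ=-56.233242°, λ=-58.376552°, h=704.630 m
→ ECEF (a=6378137.000, f=1/298.257222101): X=1863313.8540, Y=-3025997.9427, Z=-5279506.4237
→ Helmert 7p (PV): X=1863469.6677, Y=-3026598.6312, Z=-5279832.4998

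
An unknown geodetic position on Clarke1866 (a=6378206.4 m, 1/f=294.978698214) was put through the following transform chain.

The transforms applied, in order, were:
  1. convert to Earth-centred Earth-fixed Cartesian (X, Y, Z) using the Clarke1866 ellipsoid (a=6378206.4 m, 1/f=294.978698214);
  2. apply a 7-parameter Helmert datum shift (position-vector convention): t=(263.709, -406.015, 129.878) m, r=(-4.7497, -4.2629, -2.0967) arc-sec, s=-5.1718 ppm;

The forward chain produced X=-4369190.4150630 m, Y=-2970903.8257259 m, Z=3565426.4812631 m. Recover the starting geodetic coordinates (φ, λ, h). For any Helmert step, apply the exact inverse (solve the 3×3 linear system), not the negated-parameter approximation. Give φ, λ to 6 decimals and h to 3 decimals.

start: X=-4369190.4151, Y=-2970903.8257, Z=3565426.4813 m
→ Helmert⁻¹: X=-4369372.8401, Y=-2970639.6884, Z=3565336.9392
→ geod (Bowring, a=6378206.400): φ=34.19193700°, λ=-145.78908500°, h=2572.4340 m

φ=34.191937°, λ=-145.789085°, h=2572.434 m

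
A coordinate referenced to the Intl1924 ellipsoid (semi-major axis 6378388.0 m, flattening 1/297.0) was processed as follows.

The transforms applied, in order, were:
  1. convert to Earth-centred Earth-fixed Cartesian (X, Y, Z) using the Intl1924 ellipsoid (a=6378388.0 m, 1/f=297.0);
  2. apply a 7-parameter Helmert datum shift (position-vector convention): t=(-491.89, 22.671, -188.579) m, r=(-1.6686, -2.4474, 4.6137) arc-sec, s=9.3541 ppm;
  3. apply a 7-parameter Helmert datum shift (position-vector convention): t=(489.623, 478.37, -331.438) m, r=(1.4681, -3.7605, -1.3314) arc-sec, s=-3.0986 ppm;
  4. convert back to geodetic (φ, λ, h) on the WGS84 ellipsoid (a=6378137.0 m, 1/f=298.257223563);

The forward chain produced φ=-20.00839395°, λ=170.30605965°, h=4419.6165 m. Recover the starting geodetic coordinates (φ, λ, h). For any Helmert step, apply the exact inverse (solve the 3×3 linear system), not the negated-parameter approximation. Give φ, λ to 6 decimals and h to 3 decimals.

start: φ=-20.008394°, λ=170.306060°, h=4419.616 m
→ ECEF (a=6378137.000, f=1/298.257223563): X=-5914003.7498, Y=1010255.4402, Z=-2170082.1773
→ Helmert⁻¹: X=-5914557.7730, Y=1009726.5791, Z=-2169656.8185
→ Helmert⁻¹: X=-5914013.7150, Y=1009844.2965, Z=-2169369.6053
→ geod (Bowring, a=6378388.000): φ=-20.00306200°, λ=170.30994600°, h=3879.6880 m

φ=-20.003062°, λ=170.309946°, h=3879.688 m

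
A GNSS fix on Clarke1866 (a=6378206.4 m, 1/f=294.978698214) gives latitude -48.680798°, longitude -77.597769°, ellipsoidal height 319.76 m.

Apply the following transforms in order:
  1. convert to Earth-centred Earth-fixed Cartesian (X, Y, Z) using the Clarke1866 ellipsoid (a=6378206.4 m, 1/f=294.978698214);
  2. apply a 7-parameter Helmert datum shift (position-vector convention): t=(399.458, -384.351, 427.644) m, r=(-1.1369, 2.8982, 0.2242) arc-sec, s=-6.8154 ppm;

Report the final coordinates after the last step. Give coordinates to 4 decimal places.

start: φ=-48.680798°, λ=-77.597769°, h=319.760 m
→ ECEF (a=6378206.400, f=1/294.978698214): X=906237.4470, Y=-4121039.1574, Z=-4767231.6435
→ Helmert 7p (PV): X=906568.2247, Y=-4121420.7129, Z=-4766761.5278

X=906568.2247 m, Y=-4121420.7129 m, Z=-4766761.5278 m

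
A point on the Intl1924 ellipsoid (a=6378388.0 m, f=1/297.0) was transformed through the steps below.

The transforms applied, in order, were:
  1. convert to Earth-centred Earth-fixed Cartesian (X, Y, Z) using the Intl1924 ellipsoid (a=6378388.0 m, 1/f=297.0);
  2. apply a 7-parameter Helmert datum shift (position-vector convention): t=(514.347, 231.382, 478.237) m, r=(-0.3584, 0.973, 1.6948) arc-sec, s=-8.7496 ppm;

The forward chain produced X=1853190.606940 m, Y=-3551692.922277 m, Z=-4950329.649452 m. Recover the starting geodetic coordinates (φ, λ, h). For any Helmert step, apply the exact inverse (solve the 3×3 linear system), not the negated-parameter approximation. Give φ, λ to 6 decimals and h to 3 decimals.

start: X=1853190.6069, Y=-3551692.9223, Z=-4950329.6495 m
→ Helmert⁻¹: X=1852686.6395, Y=-3551962.0028, Z=-4950848.6366
→ geod (Bowring, a=6378388.000): φ=-51.20982000°, λ=-62.45366700°, h=3272.6360 m

φ=-51.209820°, λ=-62.453667°, h=3272.636 m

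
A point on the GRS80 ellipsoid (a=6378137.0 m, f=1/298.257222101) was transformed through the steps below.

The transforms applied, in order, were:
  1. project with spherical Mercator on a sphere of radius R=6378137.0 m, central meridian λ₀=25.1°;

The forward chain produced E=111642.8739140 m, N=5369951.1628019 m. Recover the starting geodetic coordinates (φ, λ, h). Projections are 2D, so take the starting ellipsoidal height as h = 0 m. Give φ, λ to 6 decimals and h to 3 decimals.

start: E=111642.8739, N=5369951.1628 m
→ merc⁻¹: φ=43.37973500°, λ=26.10290500°

φ=43.379735°, λ=26.102905°, h=0.000 m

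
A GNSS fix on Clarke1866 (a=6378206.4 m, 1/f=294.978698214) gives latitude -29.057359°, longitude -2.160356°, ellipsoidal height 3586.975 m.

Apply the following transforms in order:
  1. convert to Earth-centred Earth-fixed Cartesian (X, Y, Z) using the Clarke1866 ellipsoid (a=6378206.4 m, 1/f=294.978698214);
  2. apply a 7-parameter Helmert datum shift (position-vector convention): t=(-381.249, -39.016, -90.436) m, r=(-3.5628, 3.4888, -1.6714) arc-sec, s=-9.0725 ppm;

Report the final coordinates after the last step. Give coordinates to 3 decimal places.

start: φ=-29.057359°, λ=-2.160356°, h=3586.975 m
→ ECEF (a=6378206.400, f=1/294.978698214): X=5579030.2526, Y=-210458.8954, Z=-3081032.3995
→ Helmert 7p (PV): X=5578544.5698, Y=-210594.4275, Z=-3081185.6115

X=5578544.570 m, Y=-210594.427 m, Z=-3081185.611 m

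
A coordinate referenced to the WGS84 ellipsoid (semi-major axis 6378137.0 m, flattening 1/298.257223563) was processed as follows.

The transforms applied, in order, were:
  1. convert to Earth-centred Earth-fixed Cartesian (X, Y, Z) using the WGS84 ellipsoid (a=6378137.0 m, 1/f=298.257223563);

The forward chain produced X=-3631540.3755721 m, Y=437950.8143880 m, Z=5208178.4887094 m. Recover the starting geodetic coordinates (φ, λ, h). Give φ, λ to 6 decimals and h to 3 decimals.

start: X=-3631540.3756, Y=437950.8144, Z=5208178.4887 m
→ geod (Bowring, a=6378137.000): φ=55.09931800°, λ=173.12354100°, h=562.1670 m

φ=55.099318°, λ=173.123541°, h=562.167 m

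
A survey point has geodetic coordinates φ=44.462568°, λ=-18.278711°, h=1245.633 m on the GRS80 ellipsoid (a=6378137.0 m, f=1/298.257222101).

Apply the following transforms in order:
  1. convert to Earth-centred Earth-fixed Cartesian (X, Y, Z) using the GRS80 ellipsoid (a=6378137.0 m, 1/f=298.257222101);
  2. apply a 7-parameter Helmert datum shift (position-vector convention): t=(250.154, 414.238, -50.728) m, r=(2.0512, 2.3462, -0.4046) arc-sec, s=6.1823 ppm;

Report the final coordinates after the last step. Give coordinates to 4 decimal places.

start: φ=44.462568°, λ=-18.278711°, h=1245.633 m
→ ECEF (a=6378137.000, f=1/298.257222101): X=4330397.7912, Y=-1430357.3600, Z=4445792.9636
→ Helmert 7p (PV): X=4330722.4811, Y=-1430004.6707, Z=4445706.2392

X=4330722.4811 m, Y=-1430004.6707 m, Z=4445706.2392 m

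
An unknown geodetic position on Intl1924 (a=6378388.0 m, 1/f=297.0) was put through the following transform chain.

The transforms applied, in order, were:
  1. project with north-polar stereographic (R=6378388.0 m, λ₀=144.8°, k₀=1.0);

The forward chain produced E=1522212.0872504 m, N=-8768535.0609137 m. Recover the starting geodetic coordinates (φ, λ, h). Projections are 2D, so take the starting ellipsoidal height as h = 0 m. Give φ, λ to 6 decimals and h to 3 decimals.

start: E=1522212.0873, N=-8768535.0609 m
→ stereo⁻¹: φ=20.19739200°, λ=154.64836100°

φ=20.197392°, λ=154.648361°, h=0.000 m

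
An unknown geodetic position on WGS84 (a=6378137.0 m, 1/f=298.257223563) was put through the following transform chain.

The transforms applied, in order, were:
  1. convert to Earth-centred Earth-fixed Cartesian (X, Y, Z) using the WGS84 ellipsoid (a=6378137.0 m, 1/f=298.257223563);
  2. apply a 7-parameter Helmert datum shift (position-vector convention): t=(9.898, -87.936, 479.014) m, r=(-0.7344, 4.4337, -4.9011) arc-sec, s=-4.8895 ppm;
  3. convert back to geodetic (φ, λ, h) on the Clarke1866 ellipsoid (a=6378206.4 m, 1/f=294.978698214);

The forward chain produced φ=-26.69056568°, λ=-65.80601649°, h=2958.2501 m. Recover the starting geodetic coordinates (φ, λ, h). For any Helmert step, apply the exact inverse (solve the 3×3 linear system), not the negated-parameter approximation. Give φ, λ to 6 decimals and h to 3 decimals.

φ=-26.692728°, λ=-65.803781°, h=3150.737 m

start: φ=-26.690566°, λ=-65.806016°, h=2958.250 m
→ ECEF (a=6378206.400, f=1/294.978698214): X=2338112.4116, Y=-5203997.5033, Z=-2848793.1152
→ Helmert⁻¹: X=2338298.8412, Y=-5203869.3065, Z=-2849254.3269
→ geod (Bowring, a=6378137.000): φ=-26.69272800°, λ=-65.80378100°, h=3150.7370 m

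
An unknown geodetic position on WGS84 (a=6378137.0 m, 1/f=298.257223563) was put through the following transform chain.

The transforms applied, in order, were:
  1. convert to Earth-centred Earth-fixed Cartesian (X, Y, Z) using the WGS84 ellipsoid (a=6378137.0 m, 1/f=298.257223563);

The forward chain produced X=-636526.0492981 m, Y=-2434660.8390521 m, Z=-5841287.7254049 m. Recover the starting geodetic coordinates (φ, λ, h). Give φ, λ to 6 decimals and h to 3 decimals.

start: X=-636526.0493, Y=-2434660.8391, Z=-5841287.7254 m
→ geod (Bowring, a=6378137.000): φ=-66.83258700°, λ=-104.65165400°, h=211.4850 m

φ=-66.832587°, λ=-104.651654°, h=211.485 m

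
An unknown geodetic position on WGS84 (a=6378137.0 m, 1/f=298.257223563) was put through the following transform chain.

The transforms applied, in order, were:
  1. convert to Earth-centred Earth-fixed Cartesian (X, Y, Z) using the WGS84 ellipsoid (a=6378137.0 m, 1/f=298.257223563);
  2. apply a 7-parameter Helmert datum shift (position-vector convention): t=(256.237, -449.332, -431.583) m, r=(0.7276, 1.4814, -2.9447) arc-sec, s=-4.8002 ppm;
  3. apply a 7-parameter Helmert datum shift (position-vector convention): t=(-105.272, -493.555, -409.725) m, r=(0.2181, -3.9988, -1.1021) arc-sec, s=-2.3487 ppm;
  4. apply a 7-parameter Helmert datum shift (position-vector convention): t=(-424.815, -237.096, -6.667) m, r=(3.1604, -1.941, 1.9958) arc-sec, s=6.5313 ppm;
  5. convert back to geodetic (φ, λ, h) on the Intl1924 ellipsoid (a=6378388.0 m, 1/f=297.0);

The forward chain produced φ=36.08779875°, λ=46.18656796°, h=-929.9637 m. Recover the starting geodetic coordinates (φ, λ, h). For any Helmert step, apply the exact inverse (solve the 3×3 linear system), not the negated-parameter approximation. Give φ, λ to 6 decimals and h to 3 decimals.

φ=36.085981°, λ=46.193938°, h=633.538 m

start: φ=36.087799°, λ=46.186568°, h=-929.964 m
→ ECEF (a=6378388.000, f=1/297.0): X=3572154.1268, Y=3723260.2425, Z=3735580.0597
→ Helmert⁻¹: X=3572626.7883, Y=3723495.6860, Z=3735471.6578
→ Helmert⁻¹: X=3572792.9789, Y=3724021.0277, Z=3735816.9548
→ Helmert⁻¹: X=3572473.8839, Y=3724552.4194, Z=3736278.9919
→ geod (Bowring, a=6378137.000): φ=36.08598100°, λ=46.19393800°, h=633.5380 m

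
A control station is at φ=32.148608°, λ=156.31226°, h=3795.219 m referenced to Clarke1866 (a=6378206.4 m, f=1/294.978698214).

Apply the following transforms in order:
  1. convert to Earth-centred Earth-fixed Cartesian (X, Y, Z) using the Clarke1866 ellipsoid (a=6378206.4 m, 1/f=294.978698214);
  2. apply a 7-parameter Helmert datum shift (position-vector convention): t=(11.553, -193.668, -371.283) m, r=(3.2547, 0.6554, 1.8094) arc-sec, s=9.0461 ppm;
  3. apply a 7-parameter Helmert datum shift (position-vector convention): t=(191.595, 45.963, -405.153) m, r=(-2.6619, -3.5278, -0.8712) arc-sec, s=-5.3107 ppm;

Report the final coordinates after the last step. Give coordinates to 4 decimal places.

X=-4952823.6342 m, Y=2172757.9060 m, Z=3375407.8444 m

start: φ=32.148608°, λ=156.312260°, h=3795.219 m
→ ECEF (a=6378206.400, f=1/294.978698214): X=-4952951.3848, Y=2172929.7294, Z=3376234.3922
→ Helmert 7p (PV): X=-4952992.9703, Y=2172658.9943, Z=3375943.6764
→ Helmert 7p (PV): X=-4952823.6342, Y=2172757.9060, Z=3375407.8444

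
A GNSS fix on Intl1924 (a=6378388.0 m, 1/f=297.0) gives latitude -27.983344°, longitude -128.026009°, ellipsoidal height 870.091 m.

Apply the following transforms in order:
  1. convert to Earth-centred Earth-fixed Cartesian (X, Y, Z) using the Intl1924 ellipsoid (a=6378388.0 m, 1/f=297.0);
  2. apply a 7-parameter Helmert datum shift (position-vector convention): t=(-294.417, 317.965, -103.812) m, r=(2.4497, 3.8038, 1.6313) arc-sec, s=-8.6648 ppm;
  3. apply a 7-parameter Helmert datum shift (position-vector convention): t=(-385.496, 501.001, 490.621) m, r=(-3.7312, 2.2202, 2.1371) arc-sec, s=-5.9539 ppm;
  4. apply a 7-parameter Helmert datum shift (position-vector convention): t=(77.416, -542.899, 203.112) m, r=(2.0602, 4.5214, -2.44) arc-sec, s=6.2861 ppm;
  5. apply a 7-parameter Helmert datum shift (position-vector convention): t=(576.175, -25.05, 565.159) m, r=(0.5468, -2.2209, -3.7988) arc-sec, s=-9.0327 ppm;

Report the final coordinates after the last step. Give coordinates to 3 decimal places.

start: φ=-27.983344°, λ=-128.026009°, h=870.091 m
→ ECEF (a=6378388.000, f=1/297.0): X=-3472865.7014, Y=-4440908.6547, Z=-2975325.2798
→ Helmert 7p (PV): X=-3473149.7735, Y=-4440544.3398, Z=-2975392.0093
→ Helmert 7p (PV): X=-3473500.6091, Y=-4440106.7078, Z=-2974765.9628
→ Helmert 7p (PV): X=-3473562.7606, Y=-4440606.7154, Z=-2974549.7582
→ Helmert 7p (PV): X=-3473004.9650, Y=-4440519.7970, Z=-2974006.9031

X=-3473004.965 m, Y=-4440519.797 m, Z=-2974006.903 m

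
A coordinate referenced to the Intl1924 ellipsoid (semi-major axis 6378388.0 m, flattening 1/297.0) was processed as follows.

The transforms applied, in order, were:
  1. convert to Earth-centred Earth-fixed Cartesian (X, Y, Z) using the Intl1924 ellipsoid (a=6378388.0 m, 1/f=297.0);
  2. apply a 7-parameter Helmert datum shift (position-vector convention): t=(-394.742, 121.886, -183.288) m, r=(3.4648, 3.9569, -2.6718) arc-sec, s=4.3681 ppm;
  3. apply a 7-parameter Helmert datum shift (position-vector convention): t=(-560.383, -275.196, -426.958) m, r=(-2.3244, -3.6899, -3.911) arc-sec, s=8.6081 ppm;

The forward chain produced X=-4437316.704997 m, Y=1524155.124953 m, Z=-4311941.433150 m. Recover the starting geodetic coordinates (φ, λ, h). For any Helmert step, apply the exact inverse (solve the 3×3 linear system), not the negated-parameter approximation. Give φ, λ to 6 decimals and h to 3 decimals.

φ=-42.778141°, λ=161.039654°, h=2606.674 m

start: X=-4437316.7050, Y=1524155.1250, Z=-4311941.4332 m
→ Helmert⁻¹: X=-4436824.1611, Y=1524381.6567, Z=-4311380.8123
→ Helmert⁻¹: X=-4436347.0767, Y=1524123.2272, Z=-4311289.3997
→ geod (Bowring, a=6378388.000): φ=-42.77814100°, λ=161.03965400°, h=2606.6740 m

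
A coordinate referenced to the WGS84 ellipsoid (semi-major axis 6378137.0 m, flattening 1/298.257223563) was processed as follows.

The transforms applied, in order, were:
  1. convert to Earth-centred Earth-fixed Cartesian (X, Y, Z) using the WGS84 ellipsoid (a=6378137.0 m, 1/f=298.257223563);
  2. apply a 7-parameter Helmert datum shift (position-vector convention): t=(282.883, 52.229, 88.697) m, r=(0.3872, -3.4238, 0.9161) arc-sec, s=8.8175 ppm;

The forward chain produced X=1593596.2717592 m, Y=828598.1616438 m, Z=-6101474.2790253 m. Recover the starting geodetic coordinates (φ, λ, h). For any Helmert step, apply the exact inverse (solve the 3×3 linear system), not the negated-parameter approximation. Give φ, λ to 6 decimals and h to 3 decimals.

φ=-73.704126°, λ=27.475994°, h=1856.960 m

start: X=1593596.2718, Y=828598.1616, Z=-6101474.2790 m
→ Helmert⁻¹: X=1593201.7399, Y=828520.0972, Z=-6101537.1769
→ geod (Bowring, a=6378137.000): φ=-73.70412600°, λ=27.47599400°, h=1856.9600 m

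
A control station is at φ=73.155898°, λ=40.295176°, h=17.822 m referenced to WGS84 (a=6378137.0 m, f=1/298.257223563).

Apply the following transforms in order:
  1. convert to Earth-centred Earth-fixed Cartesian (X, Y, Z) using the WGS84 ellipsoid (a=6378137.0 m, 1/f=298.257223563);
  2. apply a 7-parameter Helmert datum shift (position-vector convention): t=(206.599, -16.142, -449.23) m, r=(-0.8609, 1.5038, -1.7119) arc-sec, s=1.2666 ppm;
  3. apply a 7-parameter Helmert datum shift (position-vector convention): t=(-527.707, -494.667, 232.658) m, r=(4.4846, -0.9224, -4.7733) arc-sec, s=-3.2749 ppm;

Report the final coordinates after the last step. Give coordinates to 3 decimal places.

start: φ=73.155898°, λ=40.295176°, h=17.822 m
→ ECEF (a=6378137.000, f=1/298.257223563): X=1413997.9469, Y=1198952.8052, Z=6082323.2605
→ Helmert 7p (PV): X=1414260.6316, Y=1198951.8324, Z=6081866.4213
→ Helmert 7p (PV): X=1413728.8411, Y=1198288.2796, Z=6082111.5537

X=1413728.841 m, Y=1198288.280 m, Z=6082111.554 m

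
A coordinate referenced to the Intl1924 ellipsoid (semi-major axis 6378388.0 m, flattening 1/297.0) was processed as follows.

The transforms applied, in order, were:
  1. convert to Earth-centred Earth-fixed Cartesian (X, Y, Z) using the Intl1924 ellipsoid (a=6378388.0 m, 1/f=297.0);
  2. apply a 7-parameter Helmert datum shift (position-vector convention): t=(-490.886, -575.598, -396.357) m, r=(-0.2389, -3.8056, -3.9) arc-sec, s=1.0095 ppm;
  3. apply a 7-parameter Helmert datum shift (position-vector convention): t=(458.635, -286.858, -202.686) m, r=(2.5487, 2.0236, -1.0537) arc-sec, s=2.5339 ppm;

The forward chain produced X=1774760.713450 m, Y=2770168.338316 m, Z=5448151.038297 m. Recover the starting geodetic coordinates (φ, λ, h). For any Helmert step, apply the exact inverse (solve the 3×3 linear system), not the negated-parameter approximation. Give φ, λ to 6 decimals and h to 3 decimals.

start: X=1774760.7135, Y=2770168.3383, Z=5448151.0383 m
→ Helmert⁻¹: X=1774229.9776, Y=2770524.5618, Z=5448323.0913
→ Helmert⁻¹: X=1774767.2049, Y=2771124.6084, Z=5448684.4128
→ geod (Bowring, a=6378388.000): φ=59.04080500°, λ=57.36246300°, h=2673.1930 m

φ=59.040805°, λ=57.362463°, h=2673.193 m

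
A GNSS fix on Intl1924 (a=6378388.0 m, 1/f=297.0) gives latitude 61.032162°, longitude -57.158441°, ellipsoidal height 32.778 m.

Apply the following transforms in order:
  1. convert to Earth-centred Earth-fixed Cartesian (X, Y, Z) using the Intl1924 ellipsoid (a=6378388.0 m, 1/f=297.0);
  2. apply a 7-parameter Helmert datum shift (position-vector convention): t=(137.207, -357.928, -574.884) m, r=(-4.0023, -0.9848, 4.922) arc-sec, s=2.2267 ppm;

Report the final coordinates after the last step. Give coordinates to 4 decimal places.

X=1679825.0087 m, Y=-2602373.0330 m, Z=5556724.7547 m

start: φ=61.032162°, λ=-57.158441°, h=32.778 m
→ ECEF (a=6378388.000, f=1/297.0): X=1679648.5002, Y=-2602157.2225, Z=5557228.7534
→ Helmert 7p (PV): X=1679825.0087, Y=-2602373.0330, Z=5556724.7547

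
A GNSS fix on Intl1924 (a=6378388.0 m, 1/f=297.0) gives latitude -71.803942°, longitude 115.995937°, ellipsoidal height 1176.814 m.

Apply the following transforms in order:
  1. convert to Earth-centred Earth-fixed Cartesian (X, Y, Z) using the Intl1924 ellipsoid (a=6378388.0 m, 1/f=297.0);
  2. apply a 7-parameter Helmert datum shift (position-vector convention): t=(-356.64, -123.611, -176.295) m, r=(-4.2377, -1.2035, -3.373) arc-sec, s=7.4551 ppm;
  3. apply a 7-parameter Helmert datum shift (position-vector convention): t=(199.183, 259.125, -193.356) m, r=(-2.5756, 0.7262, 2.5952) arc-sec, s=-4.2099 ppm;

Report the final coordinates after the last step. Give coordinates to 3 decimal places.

start: φ=-71.803942°, λ=115.995937°, h=1176.814 m
→ ECEF (a=6378388.000, f=1/297.0): X=-875831.8729, Y=1796044.6928, Z=-6038151.4062
→ Helmert 7p (PV): X=-876130.4405, Y=1795824.7394, Z=-6038414.7265
→ Helmert 7p (PV): X=-875971.4233, Y=1795989.8804, Z=-6038602.0009

X=-875971.423 m, Y=1795989.880 m, Z=-6038602.001 m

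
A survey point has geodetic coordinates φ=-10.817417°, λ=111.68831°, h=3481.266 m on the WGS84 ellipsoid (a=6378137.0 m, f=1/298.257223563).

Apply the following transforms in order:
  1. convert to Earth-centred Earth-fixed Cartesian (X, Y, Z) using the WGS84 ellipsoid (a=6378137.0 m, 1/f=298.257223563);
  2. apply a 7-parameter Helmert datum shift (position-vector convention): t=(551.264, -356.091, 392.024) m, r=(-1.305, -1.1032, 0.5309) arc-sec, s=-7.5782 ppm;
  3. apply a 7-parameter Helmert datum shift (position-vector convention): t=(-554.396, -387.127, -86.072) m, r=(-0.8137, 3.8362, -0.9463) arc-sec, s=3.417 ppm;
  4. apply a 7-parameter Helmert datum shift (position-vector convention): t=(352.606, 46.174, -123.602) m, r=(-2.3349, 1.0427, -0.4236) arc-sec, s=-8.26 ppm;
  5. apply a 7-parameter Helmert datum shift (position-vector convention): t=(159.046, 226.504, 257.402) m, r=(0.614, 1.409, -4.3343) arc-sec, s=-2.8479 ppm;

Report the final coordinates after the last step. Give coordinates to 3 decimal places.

start: φ=-10.817417°, λ=111.688310°, h=3481.266 m
→ ECEF (a=6378137.000, f=1/298.257223563): X=-2316738.1505, Y=5825165.1487, Z=-1189828.2308
→ Helmert 7p (PV): X=-2316177.9592, Y=5824751.4227, Z=-1189476.4354
→ Helmert 7p (PV): X=-2316735.6692, Y=5824390.1326, Z=-1189546.4727
→ Helmert 7p (PV): X=-2316357.9790, Y=5824379.4895, Z=-1189714.4688
→ Helmert 7p (PV): X=-2316078.0742, Y=5824641.6219, Z=-1189420.5178

X=-2316078.074 m, Y=5824641.622 m, Z=-1189420.518 m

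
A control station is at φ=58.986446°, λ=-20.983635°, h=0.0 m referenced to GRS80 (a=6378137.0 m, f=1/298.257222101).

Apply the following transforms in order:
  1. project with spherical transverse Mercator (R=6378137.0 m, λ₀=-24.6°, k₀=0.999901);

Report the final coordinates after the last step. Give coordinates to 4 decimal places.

E=207336.2877 m, N=6571301.7972 m

start: φ=58.986446°, λ=-20.983635°, h=0.000 m
→ tm (R=6378137.0, λ₀=-24.6°): E=207336.2877, N=6571301.7972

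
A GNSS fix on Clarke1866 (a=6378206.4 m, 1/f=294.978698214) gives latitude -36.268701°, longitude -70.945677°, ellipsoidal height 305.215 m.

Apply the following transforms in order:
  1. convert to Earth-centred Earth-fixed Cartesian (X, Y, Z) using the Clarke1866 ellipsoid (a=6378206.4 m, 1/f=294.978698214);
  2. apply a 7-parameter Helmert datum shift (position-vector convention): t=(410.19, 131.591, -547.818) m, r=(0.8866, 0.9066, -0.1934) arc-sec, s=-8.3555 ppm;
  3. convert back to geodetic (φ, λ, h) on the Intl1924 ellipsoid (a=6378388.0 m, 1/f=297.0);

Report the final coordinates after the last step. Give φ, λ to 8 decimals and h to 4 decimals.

start: φ=-36.268701°, λ=-70.945677°, h=305.215 m
→ ECEF (a=6378206.400, f=1/294.978698214): X=1680895.8038, Y=-4866681.6534, Z=-3752261.3841
→ Helmert 7p (PV): X=1681270.8937, Y=-4866494.8464, Z=-3752806.1566
→ geod (Bowring, a=6378388.000): φ=-36.27168893°, λ=-70.94105299°, h=351.1050 m

φ=-36.27168893°, λ=-70.94105299°, h=351.1050 m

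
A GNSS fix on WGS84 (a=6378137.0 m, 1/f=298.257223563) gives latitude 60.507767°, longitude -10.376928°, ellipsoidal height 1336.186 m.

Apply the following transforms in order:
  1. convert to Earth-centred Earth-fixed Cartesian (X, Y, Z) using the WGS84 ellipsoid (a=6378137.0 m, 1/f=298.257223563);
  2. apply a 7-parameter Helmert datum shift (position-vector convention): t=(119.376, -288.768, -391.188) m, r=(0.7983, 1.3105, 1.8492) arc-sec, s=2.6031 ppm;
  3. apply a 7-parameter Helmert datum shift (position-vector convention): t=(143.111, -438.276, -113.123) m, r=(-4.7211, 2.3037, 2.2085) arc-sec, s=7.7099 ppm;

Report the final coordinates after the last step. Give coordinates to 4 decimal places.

start: φ=60.507767°, λ=-10.376928°, h=1336.186 m
→ ECEF (a=6378137.000, f=1/298.257223563): X=3097144.5137, Y=-567143.3076, Z=5529709.5433
→ Helmert 7p (PV): X=3097312.1695, Y=-567427.1869, Z=5529310.8770
→ Helmert 7p (PV): X=3097546.9914, Y=-567710.1153, Z=5529218.7790

X=3097546.9914 m, Y=-567710.1153 m, Z=5529218.7790 m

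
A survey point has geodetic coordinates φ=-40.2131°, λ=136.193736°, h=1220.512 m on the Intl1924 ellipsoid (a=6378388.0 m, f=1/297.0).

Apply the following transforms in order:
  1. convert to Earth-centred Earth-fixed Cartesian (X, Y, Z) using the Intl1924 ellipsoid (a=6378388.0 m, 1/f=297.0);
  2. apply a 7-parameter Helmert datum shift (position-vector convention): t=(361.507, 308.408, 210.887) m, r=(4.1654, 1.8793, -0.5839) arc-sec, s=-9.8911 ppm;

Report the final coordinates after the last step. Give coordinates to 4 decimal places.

start: φ=-40.213100°, λ=136.193736°, h=1220.512 m
→ ECEF (a=6378388.000, f=1/297.0): X=-3520822.6516, Y=3377086.5122, Z=-4096940.0771
→ Helmert 7p (PV): X=-3520454.0872, Y=3377454.2184, Z=-4096588.3910

X=-3520454.0872 m, Y=3377454.2184 m, Z=-4096588.3910 m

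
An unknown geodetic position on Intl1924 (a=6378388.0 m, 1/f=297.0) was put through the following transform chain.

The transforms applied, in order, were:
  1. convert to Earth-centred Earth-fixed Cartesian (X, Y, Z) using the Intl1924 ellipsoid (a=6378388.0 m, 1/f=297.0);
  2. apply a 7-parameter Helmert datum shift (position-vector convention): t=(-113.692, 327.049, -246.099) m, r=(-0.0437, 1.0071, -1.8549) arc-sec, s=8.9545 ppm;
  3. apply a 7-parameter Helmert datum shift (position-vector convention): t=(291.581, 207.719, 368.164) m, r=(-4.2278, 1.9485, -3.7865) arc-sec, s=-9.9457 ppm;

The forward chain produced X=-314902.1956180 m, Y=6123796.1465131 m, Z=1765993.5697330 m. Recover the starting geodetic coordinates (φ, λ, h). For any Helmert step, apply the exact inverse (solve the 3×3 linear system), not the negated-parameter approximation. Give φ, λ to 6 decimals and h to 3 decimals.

start: X=-314902.1956, Y=6123796.1465, Z=1765993.5697 m
→ Helmert⁻¹: X=-315326.0059, Y=6123607.3501, Z=1765765.5028
→ Helmert⁻¹: X=-315273.1789, Y=6123222.2613, Z=1765995.5462
→ geod (Bowring, a=6378388.000): φ=16.17090200°, λ=92.94744900°, h=3859.5370 m

φ=16.170902°, λ=92.947449°, h=3859.537 m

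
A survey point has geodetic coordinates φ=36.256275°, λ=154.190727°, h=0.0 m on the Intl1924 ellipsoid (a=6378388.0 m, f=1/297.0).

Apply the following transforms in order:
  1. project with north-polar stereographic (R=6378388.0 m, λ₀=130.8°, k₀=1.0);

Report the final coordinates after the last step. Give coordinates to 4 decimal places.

start: φ=36.256275°, λ=154.190727°, h=0.000 m
→ stereo (R=6378388.0, λ₀=130.8°): E=2566206.4384, N=-5932787.3773

E=2566206.4384 m, N=-5932787.3773 m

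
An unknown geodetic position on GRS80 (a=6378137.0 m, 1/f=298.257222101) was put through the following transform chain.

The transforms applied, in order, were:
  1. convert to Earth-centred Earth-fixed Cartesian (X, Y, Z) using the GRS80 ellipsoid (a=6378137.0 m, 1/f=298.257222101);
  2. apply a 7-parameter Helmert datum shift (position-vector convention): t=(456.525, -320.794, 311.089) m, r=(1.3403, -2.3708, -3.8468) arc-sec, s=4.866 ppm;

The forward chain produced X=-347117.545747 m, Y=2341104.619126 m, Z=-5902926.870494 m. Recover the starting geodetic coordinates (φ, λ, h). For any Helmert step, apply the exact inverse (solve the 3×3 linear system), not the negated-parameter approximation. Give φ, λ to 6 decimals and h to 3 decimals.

start: X=-347117.5457, Y=2341104.6191, Z=-5902926.8705 m
→ Helmert⁻¹: X=-347683.8970, Y=2341369.1767, Z=-5903220.4523
→ geod (Bowring, a=6378137.000): φ=-68.28306300°, λ=98.44646900°, h=401.1270 m

φ=-68.283063°, λ=98.446469°, h=401.127 m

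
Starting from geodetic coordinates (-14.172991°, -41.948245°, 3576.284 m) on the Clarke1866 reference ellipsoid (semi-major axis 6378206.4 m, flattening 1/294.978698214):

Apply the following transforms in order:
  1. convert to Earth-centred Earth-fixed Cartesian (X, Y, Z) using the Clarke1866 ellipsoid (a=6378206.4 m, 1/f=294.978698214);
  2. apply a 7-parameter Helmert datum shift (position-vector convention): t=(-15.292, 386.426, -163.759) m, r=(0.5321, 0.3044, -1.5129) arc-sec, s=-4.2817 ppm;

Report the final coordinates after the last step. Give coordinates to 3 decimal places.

start: φ=-14.172991°, λ=-41.948245°, h=3576.284 m
→ ECEF (a=6378206.400, f=1/294.978698214): X=4602900.0320, Y=-4136947.3191, Z=-1552325.9864
→ Helmert 7p (PV): X=4602832.3976, Y=-4136572.9364, Z=-1552500.5636

X=4602832.398 m, Y=-4136572.936 m, Z=-1552500.564 m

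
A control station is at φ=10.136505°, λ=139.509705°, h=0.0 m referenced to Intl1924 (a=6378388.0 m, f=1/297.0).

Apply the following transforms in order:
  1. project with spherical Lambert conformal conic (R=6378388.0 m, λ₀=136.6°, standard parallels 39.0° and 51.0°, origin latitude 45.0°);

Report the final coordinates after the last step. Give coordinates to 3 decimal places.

E=374875.162 m, N=-4083958.753 m

start: φ=10.136505°, λ=139.509705°, h=0.000 m
→ lcc (R=6378388.0, λ₀=136.6°): E=374875.1616, N=-4083958.7526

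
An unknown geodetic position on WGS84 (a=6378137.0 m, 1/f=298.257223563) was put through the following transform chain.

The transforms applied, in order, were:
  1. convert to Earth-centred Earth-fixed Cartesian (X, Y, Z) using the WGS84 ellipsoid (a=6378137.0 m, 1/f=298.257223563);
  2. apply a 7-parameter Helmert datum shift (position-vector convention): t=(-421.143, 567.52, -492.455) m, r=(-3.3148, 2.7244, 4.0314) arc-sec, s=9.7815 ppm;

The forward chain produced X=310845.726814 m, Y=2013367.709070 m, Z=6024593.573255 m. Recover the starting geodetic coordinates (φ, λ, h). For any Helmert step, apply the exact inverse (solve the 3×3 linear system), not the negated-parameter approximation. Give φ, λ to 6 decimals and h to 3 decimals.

φ=71.440085°, λ=81.209880°, h=1027.169 m

start: X=310845.7268, Y=2013367.7091, Z=6024593.5733 m
→ Helmert⁻¹: X=311223.5819, Y=2012677.5919, Z=6025063.5501
→ geod (Bowring, a=6378137.000): φ=71.44008500°, λ=81.20988000°, h=1027.1690 m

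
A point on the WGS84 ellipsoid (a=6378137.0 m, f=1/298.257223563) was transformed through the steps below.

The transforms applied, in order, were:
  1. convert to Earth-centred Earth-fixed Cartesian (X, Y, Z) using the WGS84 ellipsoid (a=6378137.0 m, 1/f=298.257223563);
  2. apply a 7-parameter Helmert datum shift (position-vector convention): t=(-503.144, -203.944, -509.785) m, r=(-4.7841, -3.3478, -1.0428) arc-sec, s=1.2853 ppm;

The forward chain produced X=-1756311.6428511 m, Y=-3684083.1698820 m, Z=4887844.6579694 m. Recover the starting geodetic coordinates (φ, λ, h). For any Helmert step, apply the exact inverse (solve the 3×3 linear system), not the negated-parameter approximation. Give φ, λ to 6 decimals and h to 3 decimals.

start: X=-1756311.6429, Y=-3684083.1699, Z=4887844.6580 m
→ Helmert⁻¹: X=-1755708.2773, Y=-3683996.7461, Z=4888291.2096
→ geod (Bowring, a=6378137.000): φ=50.33244400°, λ=-115.48139700°, h=2358.0890 m

φ=50.332444°, λ=-115.481397°, h=2358.089 m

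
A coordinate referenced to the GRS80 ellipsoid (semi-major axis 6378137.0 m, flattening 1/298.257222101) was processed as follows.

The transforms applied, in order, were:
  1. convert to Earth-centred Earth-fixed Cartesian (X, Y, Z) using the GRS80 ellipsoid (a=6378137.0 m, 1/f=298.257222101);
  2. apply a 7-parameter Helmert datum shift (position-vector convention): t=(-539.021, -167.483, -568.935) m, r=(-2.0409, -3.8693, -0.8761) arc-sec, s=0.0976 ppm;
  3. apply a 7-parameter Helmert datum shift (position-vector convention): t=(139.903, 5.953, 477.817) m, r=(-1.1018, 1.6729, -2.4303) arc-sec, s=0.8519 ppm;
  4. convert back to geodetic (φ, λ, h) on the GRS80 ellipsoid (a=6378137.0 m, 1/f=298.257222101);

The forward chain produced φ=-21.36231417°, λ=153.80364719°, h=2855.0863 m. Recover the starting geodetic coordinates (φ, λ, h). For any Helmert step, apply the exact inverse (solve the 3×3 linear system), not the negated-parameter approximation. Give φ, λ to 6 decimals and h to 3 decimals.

start: φ=-21.362314°, λ=153.803647°, h=2855.086 m
→ ECEF (a=6378137.000, f=1/298.257222101): X=-5334574.2674, Y=2624514.1806, Z=-2309840.0921
→ Helmert⁻¹: X=-5334721.8102, Y=2624455.4769, Z=-2310345.1889
→ Helmert⁻¹: X=-5334236.7431, Y=2624622.8998, Z=-2309649.9946
→ geod (Bowring, a=6378137.000): φ=-21.36155400°, λ=153.80127100°, h=2548.4940 m

φ=-21.361554°, λ=153.801271°, h=2548.494 m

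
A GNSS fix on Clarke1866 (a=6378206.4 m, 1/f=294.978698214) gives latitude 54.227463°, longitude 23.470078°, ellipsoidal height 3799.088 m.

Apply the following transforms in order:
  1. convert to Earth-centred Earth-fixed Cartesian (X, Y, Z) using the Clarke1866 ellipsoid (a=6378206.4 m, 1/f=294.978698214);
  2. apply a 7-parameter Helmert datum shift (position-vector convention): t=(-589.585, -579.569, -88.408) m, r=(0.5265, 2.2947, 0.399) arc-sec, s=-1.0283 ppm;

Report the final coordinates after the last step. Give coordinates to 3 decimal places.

start: φ=54.227463°, λ=23.470078°, h=3799.088 m
→ ECEF (a=6378206.400, f=1/294.978698214): X=3429717.0805, Y=1489154.1523, Z=5154464.5170
→ Helmert 7p (PV): X=3429178.4316, Y=1488566.5295, Z=5154336.4541

X=3429178.432 m, Y=1488566.530 m, Z=5154336.454 m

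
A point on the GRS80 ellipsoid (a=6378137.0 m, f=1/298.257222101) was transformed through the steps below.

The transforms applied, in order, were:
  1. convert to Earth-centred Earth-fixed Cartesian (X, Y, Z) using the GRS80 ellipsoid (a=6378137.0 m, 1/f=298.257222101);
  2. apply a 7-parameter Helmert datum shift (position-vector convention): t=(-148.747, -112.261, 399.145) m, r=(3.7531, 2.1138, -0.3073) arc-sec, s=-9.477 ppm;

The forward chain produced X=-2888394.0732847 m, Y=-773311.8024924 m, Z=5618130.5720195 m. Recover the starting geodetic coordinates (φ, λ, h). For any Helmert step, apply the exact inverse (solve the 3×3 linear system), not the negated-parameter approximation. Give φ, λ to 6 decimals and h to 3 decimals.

start: X=-2888394.0733, Y=-773311.8025, Z=5618130.5720 m
→ Helmert⁻¹: X=-2888329.1175, Y=-773108.9539, Z=5617769.1343
→ geod (Bowring, a=6378137.000): φ=62.13551600°, λ=-165.01511300°, h=2465.1640 m

φ=62.135516°, λ=-165.015113°, h=2465.164 m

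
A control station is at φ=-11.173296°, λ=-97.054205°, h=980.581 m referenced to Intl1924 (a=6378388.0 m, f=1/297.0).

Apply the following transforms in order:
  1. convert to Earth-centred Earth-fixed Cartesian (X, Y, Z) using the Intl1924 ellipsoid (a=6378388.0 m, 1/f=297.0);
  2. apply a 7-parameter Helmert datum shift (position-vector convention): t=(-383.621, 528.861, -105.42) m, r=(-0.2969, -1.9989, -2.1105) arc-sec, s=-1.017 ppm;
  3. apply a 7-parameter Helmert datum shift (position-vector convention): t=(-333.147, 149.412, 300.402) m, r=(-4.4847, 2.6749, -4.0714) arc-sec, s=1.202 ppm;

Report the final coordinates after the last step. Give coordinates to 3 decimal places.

start: φ=-11.173296°, λ=-97.054205°, h=980.581 m
→ ECEF (a=6378388.000, f=1/297.0): X=-768686.7344, Y=-6211861.3984, Z=-1228021.6168
→ Helmert 7p (PV): X=-769121.2327, Y=-6211320.1224, Z=-1228124.2957
→ Helmert 7p (PV): X=-769593.8344, Y=-6211189.6974, Z=-1227680.3463

X=-769593.834 m, Y=-6211189.697 m, Z=-1227680.346 m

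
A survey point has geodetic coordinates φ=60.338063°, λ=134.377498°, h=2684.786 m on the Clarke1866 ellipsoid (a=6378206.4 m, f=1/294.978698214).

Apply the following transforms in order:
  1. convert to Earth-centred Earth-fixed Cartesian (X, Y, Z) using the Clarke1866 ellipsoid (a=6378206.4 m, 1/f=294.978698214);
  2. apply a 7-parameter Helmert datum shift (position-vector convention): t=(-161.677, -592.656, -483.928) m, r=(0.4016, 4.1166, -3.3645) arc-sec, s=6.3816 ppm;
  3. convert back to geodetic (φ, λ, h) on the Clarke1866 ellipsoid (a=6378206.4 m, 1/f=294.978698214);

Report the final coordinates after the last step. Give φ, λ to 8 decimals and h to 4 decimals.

φ=60.33921053°, λ=134.38486775°, h=2151.5146 m

start: φ=60.338063°, λ=134.377498°, h=2684.786 m
→ ECEF (a=6378206.400, f=1/294.978698214): X=-2214163.3134, Y=2262806.2006, Z=5521349.3269
→ Helmert 7p (PV): X=-2214192.0153, Y=2262253.3514, Z=5520949.2299
→ geod (Bowring, a=6378206.400): φ=60.33921053°, λ=134.38486775°, h=2151.5146 m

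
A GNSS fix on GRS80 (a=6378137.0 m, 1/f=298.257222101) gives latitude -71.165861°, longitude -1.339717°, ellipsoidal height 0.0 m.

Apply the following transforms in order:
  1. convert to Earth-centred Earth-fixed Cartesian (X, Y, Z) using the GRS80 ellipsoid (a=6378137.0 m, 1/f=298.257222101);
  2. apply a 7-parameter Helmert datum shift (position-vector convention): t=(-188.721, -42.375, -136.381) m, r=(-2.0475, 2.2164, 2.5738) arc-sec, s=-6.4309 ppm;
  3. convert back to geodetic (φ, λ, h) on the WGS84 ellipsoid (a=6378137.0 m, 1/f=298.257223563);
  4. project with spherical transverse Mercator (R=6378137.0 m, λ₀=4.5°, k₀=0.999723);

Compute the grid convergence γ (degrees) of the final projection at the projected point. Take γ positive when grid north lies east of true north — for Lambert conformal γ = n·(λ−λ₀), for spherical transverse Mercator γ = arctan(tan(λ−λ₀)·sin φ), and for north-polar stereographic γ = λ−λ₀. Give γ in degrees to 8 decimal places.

start: φ=-71.165861°, λ=-1.339717°, h=0.000 m
→ ECEF (a=6378137.000, f=1/298.257222101): X=2064689.0851, Y=-48286.3365, Z=-6014281.3993
→ Helmert 7p (PV): X=2064423.0633, Y=-48362.3384, Z=-6014400.8096
→ geod (Bowring, a=6378137.000): φ=-71.16844733°, λ=-1.34199777°, h=27.7410 m
→ into tm (λ₀=4.5°): φ=-71.16844733°, λ−λ₀=-5.84199777°
convergence γ = 5.53127883°

5.53127883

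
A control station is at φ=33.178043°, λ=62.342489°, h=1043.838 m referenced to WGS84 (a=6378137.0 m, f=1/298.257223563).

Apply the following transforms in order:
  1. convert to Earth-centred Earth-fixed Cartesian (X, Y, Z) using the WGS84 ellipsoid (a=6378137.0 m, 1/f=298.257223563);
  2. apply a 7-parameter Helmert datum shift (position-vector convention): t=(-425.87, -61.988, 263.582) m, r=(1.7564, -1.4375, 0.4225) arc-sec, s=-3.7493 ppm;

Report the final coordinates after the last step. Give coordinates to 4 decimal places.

start: φ=33.178043°, λ=62.342489°, h=1043.838 m
→ ECEF (a=6378137.000, f=1/298.257223563): X=2480870.2088, Y=4733887.7287, Z=3471073.5639
→ Helmert 7p (PV): X=2480401.1502, Y=4733783.5165, Z=3471381.7316

X=2480401.1502 m, Y=4733783.5165 m, Z=3471381.7316 m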